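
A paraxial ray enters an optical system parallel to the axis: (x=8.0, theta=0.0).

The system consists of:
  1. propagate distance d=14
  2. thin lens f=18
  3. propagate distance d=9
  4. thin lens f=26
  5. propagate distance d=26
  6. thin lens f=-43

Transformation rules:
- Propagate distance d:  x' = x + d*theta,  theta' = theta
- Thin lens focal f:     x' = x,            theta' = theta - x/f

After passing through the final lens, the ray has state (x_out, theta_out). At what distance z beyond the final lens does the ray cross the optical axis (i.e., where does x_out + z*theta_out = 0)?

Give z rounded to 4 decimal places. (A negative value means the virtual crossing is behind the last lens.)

Initial: x=8.0000 theta=0.0000
After 1 (propagate distance d=14): x=8.0000 theta=0.0000
After 2 (thin lens f=18): x=8.0000 theta=-4/9 (≈-0.4444)
After 3 (propagate distance d=9): x=4.0000 theta=-4/9 (≈-0.4444)
After 4 (thin lens f=26): x=4.0000 theta=-70/117 (≈-0.5983)
After 5 (propagate distance d=26): x=-104/9 (≈-11.5556) theta=-70/117 (≈-0.5983)
After 6 (thin lens f=-43): x=-104/9 (≈-11.5556) theta=-1454/1677 (≈-0.8670)
z_focus = -x_out/theta_out = -(-104/9)/(-1454/1677) = -29068/2181 ≈ -13.3278
Rounded to 4 decimal places: z = -13.3278

Answer: -13.3278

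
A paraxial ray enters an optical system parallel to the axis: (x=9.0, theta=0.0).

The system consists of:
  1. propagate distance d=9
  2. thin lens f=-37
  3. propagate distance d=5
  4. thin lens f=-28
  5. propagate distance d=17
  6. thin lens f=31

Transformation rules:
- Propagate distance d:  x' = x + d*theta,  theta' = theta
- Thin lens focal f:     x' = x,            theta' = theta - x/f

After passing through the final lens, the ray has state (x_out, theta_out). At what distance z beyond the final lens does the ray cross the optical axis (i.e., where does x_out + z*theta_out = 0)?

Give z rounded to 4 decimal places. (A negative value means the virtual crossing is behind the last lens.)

Initial: x=9.0000 theta=0.0000
After 1 (propagate distance d=9): x=9.0000 theta=0.0000
After 2 (thin lens f=-37): x=9.0000 theta=9/37 (≈0.2432)
After 3 (propagate distance d=5): x=378/37 (≈10.2162) theta=9/37 (≈0.2432)
After 4 (thin lens f=-28): x=378/37 (≈10.2162) theta=45/74 (≈0.6081)
After 5 (propagate distance d=17): x=1521/74 (≈20.5541) theta=45/74 (≈0.6081)
After 6 (thin lens f=31): x=1521/74 (≈20.5541) theta=-63/1147 (≈-0.0549)
z_focus = -x_out/theta_out = -(1521/74)/(-63/1147) = 5239/14 ≈ 374.2143
Rounded to 4 decimal places: z = 374.2143

Answer: 374.2143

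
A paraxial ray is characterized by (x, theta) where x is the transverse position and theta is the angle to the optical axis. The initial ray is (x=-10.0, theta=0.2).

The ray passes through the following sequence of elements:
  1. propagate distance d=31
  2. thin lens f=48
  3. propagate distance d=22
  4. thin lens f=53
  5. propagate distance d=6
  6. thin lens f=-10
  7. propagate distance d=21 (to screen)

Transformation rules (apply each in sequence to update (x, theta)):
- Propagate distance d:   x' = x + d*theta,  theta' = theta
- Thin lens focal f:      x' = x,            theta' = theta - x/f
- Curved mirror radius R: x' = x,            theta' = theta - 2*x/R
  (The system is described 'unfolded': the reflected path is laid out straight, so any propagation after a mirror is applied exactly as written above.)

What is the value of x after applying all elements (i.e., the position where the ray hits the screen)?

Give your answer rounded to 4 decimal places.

Initial: x=-10.0000 theta=0.2000
After 1 (propagate distance d=31): x=-3.8000 theta=0.2000
After 2 (thin lens f=48): x=-3.8000 theta=67/240 (≈0.2792)
After 3 (propagate distance d=22): x=281/120 (≈2.3417) theta=67/240 (≈0.2792)
After 4 (thin lens f=53): x=281/120 (≈2.3417) theta=2989/12720 (≈0.2350)
After 5 (propagate distance d=6): x=1193/318 (≈3.7516) theta=2989/12720 (≈0.2350)
After 6 (thin lens f=-10): x=1193/318 (≈3.7516) theta=2587/4240 (≈0.6101)
After 7 (propagate distance d=21 (to screen)): x=210701/12720 (≈16.5645) theta=2587/4240 (≈0.6101)
Rounded to 4 decimal places: x = 16.5645

Answer: 16.5645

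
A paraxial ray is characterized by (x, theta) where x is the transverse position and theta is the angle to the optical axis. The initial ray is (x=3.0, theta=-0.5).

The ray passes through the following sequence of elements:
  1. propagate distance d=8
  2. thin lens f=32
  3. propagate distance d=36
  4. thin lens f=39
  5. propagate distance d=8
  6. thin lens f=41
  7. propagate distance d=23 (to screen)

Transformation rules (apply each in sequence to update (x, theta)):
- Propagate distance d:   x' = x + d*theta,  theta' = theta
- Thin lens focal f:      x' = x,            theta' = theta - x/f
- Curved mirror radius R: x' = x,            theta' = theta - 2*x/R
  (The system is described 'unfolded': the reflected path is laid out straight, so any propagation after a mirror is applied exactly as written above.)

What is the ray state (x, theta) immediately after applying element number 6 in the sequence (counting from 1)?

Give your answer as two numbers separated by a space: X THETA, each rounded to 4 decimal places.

Initial: x=3.0000 theta=-0.5000
After 1 (propagate distance d=8): x=-1.0000 theta=-0.5000
After 2 (thin lens f=32): x=-1.0000 theta=-15/32 (≈-0.4688)
After 3 (propagate distance d=36): x=-17.8750 theta=-15/32 (≈-0.4688)
After 4 (thin lens f=39): x=-17.8750 theta=-1/96 (≈-0.0104)
After 5 (propagate distance d=8): x=-431/24 (≈-17.9583) theta=-1/96 (≈-0.0104)
After 6 (thin lens f=41): x=-431/24 (≈-17.9583) theta=561/1312 (≈0.4276)
Rounded to 4 decimal places: x = -17.9583, theta = 0.4276

Answer: -17.9583 0.4276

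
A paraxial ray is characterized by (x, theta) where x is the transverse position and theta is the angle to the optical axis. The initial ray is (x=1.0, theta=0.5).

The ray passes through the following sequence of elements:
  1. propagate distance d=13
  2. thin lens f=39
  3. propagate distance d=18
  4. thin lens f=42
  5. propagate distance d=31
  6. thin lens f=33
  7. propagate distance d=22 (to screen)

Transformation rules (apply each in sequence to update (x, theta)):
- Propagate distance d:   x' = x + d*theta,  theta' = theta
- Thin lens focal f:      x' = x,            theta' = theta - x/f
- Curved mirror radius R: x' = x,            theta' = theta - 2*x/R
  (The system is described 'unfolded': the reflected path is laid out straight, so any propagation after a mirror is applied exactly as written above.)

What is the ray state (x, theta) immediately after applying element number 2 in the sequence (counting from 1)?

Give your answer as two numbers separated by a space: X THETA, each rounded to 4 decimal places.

Answer: 7.5000 0.3077

Derivation:
Initial: x=1.0000 theta=0.5000
After 1 (propagate distance d=13): x=7.5000 theta=0.5000
After 2 (thin lens f=39): x=7.5000 theta=4/13 (≈0.3077)
Rounded to 4 decimal places: x = 7.5000, theta = 0.3077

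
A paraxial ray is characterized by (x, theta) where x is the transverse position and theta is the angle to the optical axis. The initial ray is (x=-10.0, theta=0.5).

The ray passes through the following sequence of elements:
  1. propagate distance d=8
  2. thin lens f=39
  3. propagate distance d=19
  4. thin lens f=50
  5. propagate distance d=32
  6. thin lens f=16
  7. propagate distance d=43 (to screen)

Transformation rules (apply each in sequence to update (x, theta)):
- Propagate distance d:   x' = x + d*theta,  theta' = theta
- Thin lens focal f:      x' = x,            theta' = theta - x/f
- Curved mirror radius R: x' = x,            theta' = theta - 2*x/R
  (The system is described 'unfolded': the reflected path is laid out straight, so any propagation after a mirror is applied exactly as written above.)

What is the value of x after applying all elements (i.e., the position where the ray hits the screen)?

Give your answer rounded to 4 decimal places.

Answer: -16.6182

Derivation:
Initial: x=-10.0000 theta=0.5000
After 1 (propagate distance d=8): x=-6.0000 theta=0.5000
After 2 (thin lens f=39): x=-6.0000 theta=17/26 (≈0.6538)
After 3 (propagate distance d=19): x=167/26 (≈6.4231) theta=17/26 (≈0.6538)
After 4 (thin lens f=50): x=167/26 (≈6.4231) theta=683/1300 (≈0.5254)
After 5 (propagate distance d=32): x=15103/650 (≈23.2354) theta=683/1300 (≈0.5254)
After 6 (thin lens f=16): x=15103/650 (≈23.2354) theta=-9639/10400 (≈-0.9268)
After 7 (propagate distance d=43 (to screen)): x=-172829/10400 (≈-16.6182) theta=-9639/10400 (≈-0.9268)
Rounded to 4 decimal places: x = -16.6182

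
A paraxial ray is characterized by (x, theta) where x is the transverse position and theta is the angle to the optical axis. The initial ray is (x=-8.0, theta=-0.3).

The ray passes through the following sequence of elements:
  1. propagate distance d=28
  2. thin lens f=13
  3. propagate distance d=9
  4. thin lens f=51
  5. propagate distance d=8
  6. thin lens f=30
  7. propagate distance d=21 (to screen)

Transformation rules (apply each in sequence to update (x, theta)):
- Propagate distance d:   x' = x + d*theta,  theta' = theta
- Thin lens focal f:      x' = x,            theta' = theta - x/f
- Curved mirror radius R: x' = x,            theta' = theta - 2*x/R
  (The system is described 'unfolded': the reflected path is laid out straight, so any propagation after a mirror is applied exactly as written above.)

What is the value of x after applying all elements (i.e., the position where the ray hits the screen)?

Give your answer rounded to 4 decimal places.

Initial: x=-8.0000 theta=-0.3000
After 1 (propagate distance d=28): x=-16.4000 theta=-0.3000
After 2 (thin lens f=13): x=-16.4000 theta=25/26 (≈0.9615)
After 3 (propagate distance d=9): x=-1007/130 (≈-7.7462) theta=25/26 (≈0.9615)
After 4 (thin lens f=51): x=-1007/130 (≈-7.7462) theta=3691/3315 (≈1.1134)
After 5 (propagate distance d=8): x=7699/6630 (≈1.1612) theta=3691/3315 (≈1.1134)
After 6 (thin lens f=30): x=7699/6630 (≈1.1612) theta=213761/198900 (≈1.0747)
After 7 (propagate distance d=21 (to screen)): x=524439/22100 (≈23.7303) theta=213761/198900 (≈1.0747)
Rounded to 4 decimal places: x = 23.7303

Answer: 23.7303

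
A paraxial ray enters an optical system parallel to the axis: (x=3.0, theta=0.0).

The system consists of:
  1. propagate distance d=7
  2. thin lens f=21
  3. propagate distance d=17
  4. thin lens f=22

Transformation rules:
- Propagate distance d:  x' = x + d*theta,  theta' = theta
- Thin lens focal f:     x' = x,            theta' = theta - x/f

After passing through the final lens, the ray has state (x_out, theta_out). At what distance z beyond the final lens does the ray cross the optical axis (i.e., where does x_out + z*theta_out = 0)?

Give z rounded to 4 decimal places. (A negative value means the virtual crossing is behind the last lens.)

Answer: 3.3846

Derivation:
Initial: x=3.0000 theta=0.0000
After 1 (propagate distance d=7): x=3.0000 theta=0.0000
After 2 (thin lens f=21): x=3.0000 theta=-1/7 (≈-0.1429)
After 3 (propagate distance d=17): x=4/7 (≈0.5714) theta=-1/7 (≈-0.1429)
After 4 (thin lens f=22): x=4/7 (≈0.5714) theta=-13/77 (≈-0.1688)
z_focus = -x_out/theta_out = -(4/7)/(-13/77) = 44/13 ≈ 3.3846
Rounded to 4 decimal places: z = 3.3846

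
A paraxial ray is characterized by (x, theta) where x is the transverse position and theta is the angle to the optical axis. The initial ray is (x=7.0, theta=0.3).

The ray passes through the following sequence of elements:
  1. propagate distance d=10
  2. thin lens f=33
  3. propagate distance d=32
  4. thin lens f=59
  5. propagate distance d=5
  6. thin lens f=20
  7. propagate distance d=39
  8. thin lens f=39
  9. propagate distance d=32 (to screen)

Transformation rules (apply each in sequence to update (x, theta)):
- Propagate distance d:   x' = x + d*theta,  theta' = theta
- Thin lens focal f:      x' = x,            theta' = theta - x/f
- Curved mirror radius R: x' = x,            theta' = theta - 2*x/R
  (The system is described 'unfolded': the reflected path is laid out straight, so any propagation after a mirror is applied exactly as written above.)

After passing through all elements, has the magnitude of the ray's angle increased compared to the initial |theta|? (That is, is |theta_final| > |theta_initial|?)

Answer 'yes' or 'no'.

Answer: no

Derivation:
Initial: x=7.0000 theta=0.3000
After 1 (propagate distance d=10): x=10.0000 theta=0.3000
After 2 (thin lens f=33): x=10.0000 theta=-1/330 (≈-0.0030)
After 3 (propagate distance d=32): x=1634/165 (≈9.9030) theta=-1/330 (≈-0.0030)
After 4 (thin lens f=59): x=1634/165 (≈9.9030) theta=-1109/6490 (≈-0.1709)
After 5 (propagate distance d=5): x=176177/19470 (≈9.0486) theta=-1109/6490 (≈-0.1709)
After 6 (thin lens f=20): x=176177/19470 (≈9.0486) theta=-242717/389400 (≈-0.6233)
After 7 (propagate distance d=39): x=-5942423/389400 (≈-15.2605) theta=-242717/389400 (≈-0.6233)
After 8 (thin lens f=39): x=-5942423/389400 (≈-15.2605) theta=-176177/759330 (≈-0.2320)
After 9 (propagate distance d=32 (to screen)): x=-344507777/15186600 (≈-22.6850) theta=-176177/759330 (≈-0.2320)
|theta_initial|=0.3000 |theta_final|=176177/759330 (≈0.2320) -> not increased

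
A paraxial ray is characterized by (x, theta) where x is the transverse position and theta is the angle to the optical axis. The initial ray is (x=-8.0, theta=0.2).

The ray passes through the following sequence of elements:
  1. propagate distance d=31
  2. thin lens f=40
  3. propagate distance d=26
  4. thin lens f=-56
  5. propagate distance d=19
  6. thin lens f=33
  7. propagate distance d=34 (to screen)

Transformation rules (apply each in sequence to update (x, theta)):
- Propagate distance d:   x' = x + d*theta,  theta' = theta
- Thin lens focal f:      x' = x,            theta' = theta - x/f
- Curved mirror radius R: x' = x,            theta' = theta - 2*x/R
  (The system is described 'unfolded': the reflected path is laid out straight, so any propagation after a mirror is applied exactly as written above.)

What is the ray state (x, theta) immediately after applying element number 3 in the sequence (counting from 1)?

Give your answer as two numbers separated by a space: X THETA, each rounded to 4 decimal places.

Initial: x=-8.0000 theta=0.2000
After 1 (propagate distance d=31): x=-1.8000 theta=0.2000
After 2 (thin lens f=40): x=-1.8000 theta=0.2450
After 3 (propagate distance d=26): x=4.5700 theta=0.2450
Rounded to 4 decimal places: x = 4.5700, theta = 0.2450

Answer: 4.5700 0.2450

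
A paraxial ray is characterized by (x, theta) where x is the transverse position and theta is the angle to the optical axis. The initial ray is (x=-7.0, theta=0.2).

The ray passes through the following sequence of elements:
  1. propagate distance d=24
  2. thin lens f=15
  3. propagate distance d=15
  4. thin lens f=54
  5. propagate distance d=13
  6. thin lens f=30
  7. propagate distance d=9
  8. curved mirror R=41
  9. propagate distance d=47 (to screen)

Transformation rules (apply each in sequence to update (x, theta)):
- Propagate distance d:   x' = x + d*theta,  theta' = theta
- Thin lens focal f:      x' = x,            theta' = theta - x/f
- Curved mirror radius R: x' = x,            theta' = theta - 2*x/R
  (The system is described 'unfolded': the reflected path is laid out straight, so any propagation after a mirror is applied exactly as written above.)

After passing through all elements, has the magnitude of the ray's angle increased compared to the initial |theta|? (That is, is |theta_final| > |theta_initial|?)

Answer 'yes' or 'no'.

Initial: x=-7.0000 theta=0.2000
After 1 (propagate distance d=24): x=-2.2000 theta=0.2000
After 2 (thin lens f=15): x=-2.2000 theta=26/75 (≈0.3467)
After 3 (propagate distance d=15): x=3.0000 theta=26/75 (≈0.3467)
After 4 (thin lens f=54): x=3.0000 theta=131/450 (≈0.2911)
After 5 (propagate distance d=13): x=3053/450 (≈6.7844) theta=131/450 (≈0.2911)
After 6 (thin lens f=30): x=3053/450 (≈6.7844) theta=877/13500 (≈0.0650)
After 7 (propagate distance d=9): x=33161/4500 (≈7.3691) theta=877/13500 (≈0.0650)
After 8 (curved mirror R=41): x=33161/4500 (≈7.3691) theta=-163009/553500 (≈-0.2945)
After 9 (propagate distance d=47 (to screen)): x=-179131/27675 (≈-6.4727) theta=-163009/553500 (≈-0.2945)
|theta_initial|=0.2000 |theta_final|=163009/553500 (≈0.2945) -> increased

Answer: yes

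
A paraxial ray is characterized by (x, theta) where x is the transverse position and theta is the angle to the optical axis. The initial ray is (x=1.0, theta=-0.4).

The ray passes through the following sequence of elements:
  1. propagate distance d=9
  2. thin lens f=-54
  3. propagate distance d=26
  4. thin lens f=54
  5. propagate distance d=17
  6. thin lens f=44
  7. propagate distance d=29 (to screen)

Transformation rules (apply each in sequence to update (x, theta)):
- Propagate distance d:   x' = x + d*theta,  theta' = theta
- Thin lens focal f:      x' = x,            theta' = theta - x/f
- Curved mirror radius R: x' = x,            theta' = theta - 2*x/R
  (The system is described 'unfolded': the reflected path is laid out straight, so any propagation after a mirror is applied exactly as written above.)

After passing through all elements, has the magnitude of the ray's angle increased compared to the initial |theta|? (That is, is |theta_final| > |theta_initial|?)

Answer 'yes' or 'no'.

Answer: no

Derivation:
Initial: x=1.0000 theta=-0.4000
After 1 (propagate distance d=9): x=-2.6000 theta=-0.4000
After 2 (thin lens f=-54): x=-2.6000 theta=-121/270 (≈-0.4481)
After 3 (propagate distance d=26): x=-1924/135 (≈-14.2519) theta=-121/270 (≈-0.4481)
After 4 (thin lens f=54): x=-1924/135 (≈-14.2519) theta=-1343/7290 (≈-0.1842)
After 5 (propagate distance d=17): x=-126727/7290 (≈-17.3837) theta=-1343/7290 (≈-0.1842)
After 6 (thin lens f=44): x=-126727/7290 (≈-17.3837) theta=167/792 (≈0.2109)
After 7 (propagate distance d=29 (to screen)): x=-3614573/320760 (≈-11.2688) theta=167/792 (≈0.2109)
|theta_initial|=0.4000 |theta_final|=167/792 (≈0.2109) -> not increased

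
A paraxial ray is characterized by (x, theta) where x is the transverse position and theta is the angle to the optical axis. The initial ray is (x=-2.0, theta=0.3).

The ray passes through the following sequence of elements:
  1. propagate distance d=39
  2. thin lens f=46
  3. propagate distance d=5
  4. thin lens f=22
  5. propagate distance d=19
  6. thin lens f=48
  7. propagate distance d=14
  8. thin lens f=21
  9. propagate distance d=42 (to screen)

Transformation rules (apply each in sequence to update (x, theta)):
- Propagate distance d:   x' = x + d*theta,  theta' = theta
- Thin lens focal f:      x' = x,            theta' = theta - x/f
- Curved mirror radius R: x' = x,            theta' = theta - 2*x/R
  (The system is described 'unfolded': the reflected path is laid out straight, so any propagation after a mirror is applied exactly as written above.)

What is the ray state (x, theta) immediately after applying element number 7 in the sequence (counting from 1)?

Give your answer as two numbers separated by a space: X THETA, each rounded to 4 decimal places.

Initial: x=-2.0000 theta=0.3000
After 1 (propagate distance d=39): x=9.7000 theta=0.3000
After 2 (thin lens f=46): x=9.7000 theta=41/460 (≈0.0891)
After 3 (propagate distance d=5): x=4667/460 (≈10.1457) theta=41/460 (≈0.0891)
After 4 (thin lens f=22): x=4667/460 (≈10.1457) theta=-753/2024 (≈-0.3720)
After 5 (propagate distance d=19): x=31139/10120 (≈3.0770) theta=-753/2024 (≈-0.3720)
After 6 (thin lens f=48): x=31139/10120 (≈3.0770) theta=-211859/485760 (≈-0.4361)
After 7 (propagate distance d=14): x=-735677/242880 (≈-3.0290) theta=-211859/485760 (≈-0.4361)
Rounded to 4 decimal places: x = -3.0290, theta = -0.4361

Answer: -3.0290 -0.4361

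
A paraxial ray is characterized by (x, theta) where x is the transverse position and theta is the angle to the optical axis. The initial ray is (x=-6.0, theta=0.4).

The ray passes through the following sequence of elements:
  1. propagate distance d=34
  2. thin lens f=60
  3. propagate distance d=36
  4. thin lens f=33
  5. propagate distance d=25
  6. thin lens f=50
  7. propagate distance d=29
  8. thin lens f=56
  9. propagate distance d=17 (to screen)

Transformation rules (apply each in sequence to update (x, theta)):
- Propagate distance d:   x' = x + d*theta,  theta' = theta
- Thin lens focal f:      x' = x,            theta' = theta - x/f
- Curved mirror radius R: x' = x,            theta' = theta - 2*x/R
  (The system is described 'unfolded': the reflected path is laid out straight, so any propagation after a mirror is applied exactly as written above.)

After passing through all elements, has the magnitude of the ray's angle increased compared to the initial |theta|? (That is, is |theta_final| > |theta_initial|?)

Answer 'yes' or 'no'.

Answer: yes

Derivation:
Initial: x=-6.0000 theta=0.4000
After 1 (propagate distance d=34): x=7.6000 theta=0.4000
After 2 (thin lens f=60): x=7.6000 theta=41/150 (≈0.2733)
After 3 (propagate distance d=36): x=17.4400 theta=41/150 (≈0.2733)
After 4 (thin lens f=33): x=17.4400 theta=-421/1650 (≈-0.2552)
After 5 (propagate distance d=25): x=18251/1650 (≈11.0612) theta=-421/1650 (≈-0.2552)
After 6 (thin lens f=50): x=18251/1650 (≈11.0612) theta=-39301/82500 (≈-0.4764)
After 7 (propagate distance d=29): x=-227179/82500 (≈-2.7537) theta=-39301/82500 (≈-0.4764)
After 8 (thin lens f=56): x=-227179/82500 (≈-2.7537) theta=-1973677/4620000 (≈-0.4272)
After 9 (propagate distance d=17 (to screen)): x=-46274533/4620000 (≈-10.0161) theta=-1973677/4620000 (≈-0.4272)
|theta_initial|=0.4000 |theta_final|=1973677/4620000 (≈0.4272) -> increased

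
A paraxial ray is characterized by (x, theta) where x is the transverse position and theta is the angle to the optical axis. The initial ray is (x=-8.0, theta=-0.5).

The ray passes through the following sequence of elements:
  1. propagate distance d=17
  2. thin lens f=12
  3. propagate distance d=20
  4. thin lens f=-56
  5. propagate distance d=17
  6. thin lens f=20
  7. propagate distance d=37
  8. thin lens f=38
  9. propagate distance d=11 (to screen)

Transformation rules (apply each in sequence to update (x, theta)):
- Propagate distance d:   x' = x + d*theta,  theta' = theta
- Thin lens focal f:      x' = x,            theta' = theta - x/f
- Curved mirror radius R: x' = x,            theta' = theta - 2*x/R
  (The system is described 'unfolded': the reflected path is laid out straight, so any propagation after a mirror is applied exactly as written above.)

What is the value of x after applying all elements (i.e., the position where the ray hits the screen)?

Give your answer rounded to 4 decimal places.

Answer: 14.6250

Derivation:
Initial: x=-8.0000 theta=-0.5000
After 1 (propagate distance d=17): x=-16.5000 theta=-0.5000
After 2 (thin lens f=12): x=-16.5000 theta=0.8750
After 3 (propagate distance d=20): x=1.0000 theta=0.8750
After 4 (thin lens f=-56): x=1.0000 theta=25/28 (≈0.8929)
After 5 (propagate distance d=17): x=453/28 (≈16.1786) theta=25/28 (≈0.8929)
After 6 (thin lens f=20): x=453/28 (≈16.1786) theta=47/560 (≈0.0839)
After 7 (propagate distance d=37): x=10799/560 (≈19.2839) theta=47/560 (≈0.0839)
After 8 (thin lens f=38): x=10799/560 (≈19.2839) theta=-9013/21280 (≈-0.4235)
After 9 (propagate distance d=11 (to screen)): x=311219/21280 (≈14.6250) theta=-9013/21280 (≈-0.4235)
Rounded to 4 decimal places: x = 14.6250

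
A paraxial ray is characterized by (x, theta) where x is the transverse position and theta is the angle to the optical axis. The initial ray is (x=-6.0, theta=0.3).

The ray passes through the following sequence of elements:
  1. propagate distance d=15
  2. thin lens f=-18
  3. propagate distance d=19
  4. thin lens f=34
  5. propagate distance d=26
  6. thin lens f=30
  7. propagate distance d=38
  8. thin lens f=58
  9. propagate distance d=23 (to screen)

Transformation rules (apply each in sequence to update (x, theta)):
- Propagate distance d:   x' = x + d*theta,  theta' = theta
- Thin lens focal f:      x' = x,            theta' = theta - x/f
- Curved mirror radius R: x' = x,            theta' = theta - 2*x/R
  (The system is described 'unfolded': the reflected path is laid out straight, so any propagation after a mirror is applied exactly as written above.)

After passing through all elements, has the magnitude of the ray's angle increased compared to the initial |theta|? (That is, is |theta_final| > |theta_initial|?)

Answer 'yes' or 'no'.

Answer: no

Derivation:
Initial: x=-6.0000 theta=0.3000
After 1 (propagate distance d=15): x=-1.5000 theta=0.3000
After 2 (thin lens f=-18): x=-1.5000 theta=13/60 (≈0.2167)
After 3 (propagate distance d=19): x=157/60 (≈2.6167) theta=13/60 (≈0.2167)
After 4 (thin lens f=34): x=157/60 (≈2.6167) theta=19/136 (≈0.1397)
After 5 (propagate distance d=26): x=3187/510 (≈6.2490) theta=19/136 (≈0.1397)
After 6 (thin lens f=30): x=3187/510 (≈6.2490) theta=-2099/30600 (≈-0.0686)
After 7 (propagate distance d=38): x=55729/15300 (≈3.6424) theta=-2099/30600 (≈-0.0686)
After 8 (thin lens f=58): x=55729/15300 (≈3.6424) theta=-583/4437 (≈-0.1314)
After 9 (propagate distance d=23 (to screen)): x=91747/147900 (≈0.6203) theta=-583/4437 (≈-0.1314)
|theta_initial|=0.3000 |theta_final|=583/4437 (≈0.1314) -> not increased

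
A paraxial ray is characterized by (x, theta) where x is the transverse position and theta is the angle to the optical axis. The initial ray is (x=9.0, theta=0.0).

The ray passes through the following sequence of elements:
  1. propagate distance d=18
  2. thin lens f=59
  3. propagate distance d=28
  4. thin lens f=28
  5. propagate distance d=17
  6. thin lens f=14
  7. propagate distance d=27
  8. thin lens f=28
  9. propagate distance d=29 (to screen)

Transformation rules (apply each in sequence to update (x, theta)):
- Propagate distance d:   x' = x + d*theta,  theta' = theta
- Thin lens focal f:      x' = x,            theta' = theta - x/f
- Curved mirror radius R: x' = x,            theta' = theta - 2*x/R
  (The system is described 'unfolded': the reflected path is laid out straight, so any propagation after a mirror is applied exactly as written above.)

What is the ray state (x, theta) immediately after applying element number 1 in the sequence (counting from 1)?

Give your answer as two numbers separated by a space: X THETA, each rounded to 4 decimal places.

Answer: 9.0000 0.0000

Derivation:
Initial: x=9.0000 theta=0.0000
After 1 (propagate distance d=18): x=9.0000 theta=0.0000
Rounded to 4 decimal places: x = 9.0000, theta = 0.0000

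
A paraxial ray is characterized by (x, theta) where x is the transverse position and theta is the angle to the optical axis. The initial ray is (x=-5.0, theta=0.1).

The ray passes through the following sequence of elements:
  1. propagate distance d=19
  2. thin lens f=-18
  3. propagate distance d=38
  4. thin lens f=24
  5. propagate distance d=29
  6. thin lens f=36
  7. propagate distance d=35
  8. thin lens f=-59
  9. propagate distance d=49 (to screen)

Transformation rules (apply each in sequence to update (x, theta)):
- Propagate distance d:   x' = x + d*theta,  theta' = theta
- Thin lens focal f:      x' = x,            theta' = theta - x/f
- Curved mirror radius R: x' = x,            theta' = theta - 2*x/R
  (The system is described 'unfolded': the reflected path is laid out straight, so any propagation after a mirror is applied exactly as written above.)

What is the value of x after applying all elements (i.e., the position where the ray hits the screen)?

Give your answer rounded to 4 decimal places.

Answer: 20.5170

Derivation:
Initial: x=-5.0000 theta=0.1000
After 1 (propagate distance d=19): x=-3.1000 theta=0.1000
After 2 (thin lens f=-18): x=-3.1000 theta=-13/180 (≈-0.0722)
After 3 (propagate distance d=38): x=-263/45 (≈-5.8444) theta=-13/180 (≈-0.0722)
After 4 (thin lens f=24): x=-263/45 (≈-5.8444) theta=37/216 (≈0.1713)
After 5 (propagate distance d=29): x=-947/1080 (≈-0.8769) theta=37/216 (≈0.1713)
After 6 (thin lens f=36): x=-947/1080 (≈-0.8769) theta=7607/38880 (≈0.1957)
After 7 (propagate distance d=35): x=232153/38880 (≈5.9710) theta=7607/38880 (≈0.1957)
After 8 (thin lens f=-59): x=232153/38880 (≈5.9710) theta=340483/1146960 (≈0.2969)
After 9 (propagate distance d=49 (to screen)): x=47064361/2293920 (≈20.5170) theta=340483/1146960 (≈0.2969)
Rounded to 4 decimal places: x = 20.5170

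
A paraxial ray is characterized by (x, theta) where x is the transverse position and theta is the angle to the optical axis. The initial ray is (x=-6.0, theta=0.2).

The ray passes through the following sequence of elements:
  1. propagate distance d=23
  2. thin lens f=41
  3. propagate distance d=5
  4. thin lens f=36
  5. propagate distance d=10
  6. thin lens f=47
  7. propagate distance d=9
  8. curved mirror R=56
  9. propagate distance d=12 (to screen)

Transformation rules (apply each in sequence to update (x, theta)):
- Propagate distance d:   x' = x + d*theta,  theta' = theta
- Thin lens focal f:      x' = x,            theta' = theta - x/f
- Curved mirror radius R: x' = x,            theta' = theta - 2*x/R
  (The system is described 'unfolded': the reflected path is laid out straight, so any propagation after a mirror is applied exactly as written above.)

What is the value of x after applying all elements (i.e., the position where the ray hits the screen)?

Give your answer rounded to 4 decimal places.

Initial: x=-6.0000 theta=0.2000
After 1 (propagate distance d=23): x=-1.4000 theta=0.2000
After 2 (thin lens f=41): x=-1.4000 theta=48/205 (≈0.2341)
After 3 (propagate distance d=5): x=-47/205 (≈-0.2293) theta=48/205 (≈0.2341)
After 4 (thin lens f=36): x=-47/205 (≈-0.2293) theta=355/1476 (≈0.2405)
After 5 (propagate distance d=10): x=8029/3690 (≈2.1759) theta=355/1476 (≈0.2405)
After 6 (thin lens f=47): x=8029/3690 (≈2.1759) theta=67367/346860 (≈0.1942)
After 7 (propagate distance d=9): x=1361029/346860 (≈3.9239) theta=67367/346860 (≈0.1942)
After 8 (curved mirror R=56): x=1361029/346860 (≈3.9239) theta=525247/9712080 (≈0.0541)
After 9 (propagate distance d=12 (to screen)): x=2775736/607005 (≈4.5728) theta=525247/9712080 (≈0.0541)
Rounded to 4 decimal places: x = 4.5728

Answer: 4.5728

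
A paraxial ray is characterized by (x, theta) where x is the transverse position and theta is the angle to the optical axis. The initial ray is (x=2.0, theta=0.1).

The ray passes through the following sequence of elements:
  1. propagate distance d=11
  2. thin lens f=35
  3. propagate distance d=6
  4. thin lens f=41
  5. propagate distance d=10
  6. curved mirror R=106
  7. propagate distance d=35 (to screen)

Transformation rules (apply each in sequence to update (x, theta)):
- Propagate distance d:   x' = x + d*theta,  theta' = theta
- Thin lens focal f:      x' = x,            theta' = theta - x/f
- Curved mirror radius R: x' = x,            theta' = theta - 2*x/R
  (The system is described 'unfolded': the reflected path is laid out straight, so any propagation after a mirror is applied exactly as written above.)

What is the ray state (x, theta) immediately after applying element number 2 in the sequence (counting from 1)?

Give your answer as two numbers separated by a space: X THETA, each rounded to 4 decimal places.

Initial: x=2.0000 theta=0.1000
After 1 (propagate distance d=11): x=3.1000 theta=0.1000
After 2 (thin lens f=35): x=3.1000 theta=2/175 (≈0.0114)
Rounded to 4 decimal places: x = 3.1000, theta = 0.0114

Answer: 3.1000 0.0114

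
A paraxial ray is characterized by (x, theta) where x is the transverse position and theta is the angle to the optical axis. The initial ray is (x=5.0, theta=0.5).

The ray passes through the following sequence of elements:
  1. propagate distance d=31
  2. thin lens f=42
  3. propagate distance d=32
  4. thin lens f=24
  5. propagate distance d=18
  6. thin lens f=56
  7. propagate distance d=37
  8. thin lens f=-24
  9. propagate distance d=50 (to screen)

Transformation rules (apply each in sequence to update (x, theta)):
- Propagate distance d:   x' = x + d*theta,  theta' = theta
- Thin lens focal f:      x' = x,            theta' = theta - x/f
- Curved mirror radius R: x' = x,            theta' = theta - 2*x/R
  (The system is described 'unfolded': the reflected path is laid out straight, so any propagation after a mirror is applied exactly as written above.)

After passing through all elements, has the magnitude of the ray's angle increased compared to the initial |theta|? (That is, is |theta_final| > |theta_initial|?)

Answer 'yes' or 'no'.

Answer: yes

Derivation:
Initial: x=5.0000 theta=0.5000
After 1 (propagate distance d=31): x=20.5000 theta=0.5000
After 2 (thin lens f=42): x=20.5000 theta=1/84 (≈0.0119)
After 3 (propagate distance d=32): x=877/42 (≈20.8810) theta=1/84 (≈0.0119)
After 4 (thin lens f=24): x=877/42 (≈20.8810) theta=-865/1008 (≈-0.8581)
After 5 (propagate distance d=18): x=913/168 (≈5.4345) theta=-865/1008 (≈-0.8581)
After 6 (thin lens f=56): x=913/168 (≈5.4345) theta=-26959/28224 (≈-0.9552)
After 7 (propagate distance d=37): x=-844099/28224 (≈-29.9071) theta=-26959/28224 (≈-0.9552)
After 8 (thin lens f=-24): x=-844099/28224 (≈-29.9071) theta=-1491115/677376 (≈-2.2013)
After 9 (propagate distance d=50 (to screen)): x=-47407063/338688 (≈-139.9727) theta=-1491115/677376 (≈-2.2013)
|theta_initial|=0.5000 |theta_final|=1491115/677376 (≈2.2013) -> increased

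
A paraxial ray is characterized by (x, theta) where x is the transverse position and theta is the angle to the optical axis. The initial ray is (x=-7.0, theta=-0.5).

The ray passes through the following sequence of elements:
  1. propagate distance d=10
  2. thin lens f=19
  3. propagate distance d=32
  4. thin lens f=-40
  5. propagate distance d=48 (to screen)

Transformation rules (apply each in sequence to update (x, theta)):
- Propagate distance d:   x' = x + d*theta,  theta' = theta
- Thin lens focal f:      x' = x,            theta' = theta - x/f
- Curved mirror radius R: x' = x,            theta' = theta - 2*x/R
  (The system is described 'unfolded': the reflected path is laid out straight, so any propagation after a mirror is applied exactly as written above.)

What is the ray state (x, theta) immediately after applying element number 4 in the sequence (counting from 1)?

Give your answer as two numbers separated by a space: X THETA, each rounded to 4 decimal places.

Initial: x=-7.0000 theta=-0.5000
After 1 (propagate distance d=10): x=-12.0000 theta=-0.5000
After 2 (thin lens f=19): x=-12.0000 theta=5/38 (≈0.1316)
After 3 (propagate distance d=32): x=-148/19 (≈-7.7895) theta=5/38 (≈0.1316)
After 4 (thin lens f=-40): x=-148/19 (≈-7.7895) theta=-6/95 (≈-0.0632)
Rounded to 4 decimal places: x = -7.7895, theta = -0.0632

Answer: -7.7895 -0.0632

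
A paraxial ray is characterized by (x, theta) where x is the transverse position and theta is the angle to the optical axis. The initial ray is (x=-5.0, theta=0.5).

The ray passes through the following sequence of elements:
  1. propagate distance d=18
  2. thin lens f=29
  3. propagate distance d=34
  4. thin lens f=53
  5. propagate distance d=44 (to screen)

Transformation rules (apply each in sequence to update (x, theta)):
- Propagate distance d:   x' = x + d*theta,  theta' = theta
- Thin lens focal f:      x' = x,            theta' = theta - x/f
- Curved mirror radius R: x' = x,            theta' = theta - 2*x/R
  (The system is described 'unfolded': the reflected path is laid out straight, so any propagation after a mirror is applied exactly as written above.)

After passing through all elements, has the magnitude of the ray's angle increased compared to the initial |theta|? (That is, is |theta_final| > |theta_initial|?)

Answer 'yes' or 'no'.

Answer: no

Derivation:
Initial: x=-5.0000 theta=0.5000
After 1 (propagate distance d=18): x=4.0000 theta=0.5000
After 2 (thin lens f=29): x=4.0000 theta=21/58 (≈0.3621)
After 3 (propagate distance d=34): x=473/29 (≈16.3103) theta=21/58 (≈0.3621)
After 4 (thin lens f=53): x=473/29 (≈16.3103) theta=167/3074 (≈0.0543)
After 5 (propagate distance d=44 (to screen)): x=28743/1537 (≈18.7007) theta=167/3074 (≈0.0543)
|theta_initial|=0.5000 |theta_final|=167/3074 (≈0.0543) -> not increased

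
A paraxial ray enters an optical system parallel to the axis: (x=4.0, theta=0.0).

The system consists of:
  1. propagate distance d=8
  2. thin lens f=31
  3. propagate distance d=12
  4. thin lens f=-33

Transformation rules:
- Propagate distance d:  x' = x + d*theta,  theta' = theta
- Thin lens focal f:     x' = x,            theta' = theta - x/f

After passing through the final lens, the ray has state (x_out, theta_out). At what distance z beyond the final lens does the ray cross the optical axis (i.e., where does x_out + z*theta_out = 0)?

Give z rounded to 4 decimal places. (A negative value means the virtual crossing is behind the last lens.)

Initial: x=4.0000 theta=0.0000
After 1 (propagate distance d=8): x=4.0000 theta=0.0000
After 2 (thin lens f=31): x=4.0000 theta=-4/31 (≈-0.1290)
After 3 (propagate distance d=12): x=76/31 (≈2.4516) theta=-4/31 (≈-0.1290)
After 4 (thin lens f=-33): x=76/31 (≈2.4516) theta=-56/1023 (≈-0.0547)
z_focus = -x_out/theta_out = -(76/31)/(-56/1023) = 627/14 ≈ 44.7857
Rounded to 4 decimal places: z = 44.7857

Answer: 44.7857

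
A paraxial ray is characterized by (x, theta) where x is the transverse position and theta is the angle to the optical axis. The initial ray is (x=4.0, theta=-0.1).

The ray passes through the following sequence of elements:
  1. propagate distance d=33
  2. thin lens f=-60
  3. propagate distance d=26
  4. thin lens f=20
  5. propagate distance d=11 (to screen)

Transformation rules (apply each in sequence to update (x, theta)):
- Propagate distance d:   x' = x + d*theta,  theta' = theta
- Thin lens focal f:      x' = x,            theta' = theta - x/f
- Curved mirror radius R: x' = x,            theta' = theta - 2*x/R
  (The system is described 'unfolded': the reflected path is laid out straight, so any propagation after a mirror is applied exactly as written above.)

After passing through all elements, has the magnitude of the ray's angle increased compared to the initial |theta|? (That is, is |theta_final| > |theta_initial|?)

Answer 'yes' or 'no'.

Answer: no

Derivation:
Initial: x=4.0000 theta=-0.1000
After 1 (propagate distance d=33): x=0.7000 theta=-0.1000
After 2 (thin lens f=-60): x=0.7000 theta=-53/600 (≈-0.0883)
After 3 (propagate distance d=26): x=-479/300 (≈-1.5967) theta=-53/600 (≈-0.0883)
After 4 (thin lens f=20): x=-479/300 (≈-1.5967) theta=-0.0085
After 5 (propagate distance d=11 (to screen)): x=-10141/6000 (≈-1.6902) theta=-0.0085
|theta_initial|=0.1000 |theta_final|=0.0085 -> not increased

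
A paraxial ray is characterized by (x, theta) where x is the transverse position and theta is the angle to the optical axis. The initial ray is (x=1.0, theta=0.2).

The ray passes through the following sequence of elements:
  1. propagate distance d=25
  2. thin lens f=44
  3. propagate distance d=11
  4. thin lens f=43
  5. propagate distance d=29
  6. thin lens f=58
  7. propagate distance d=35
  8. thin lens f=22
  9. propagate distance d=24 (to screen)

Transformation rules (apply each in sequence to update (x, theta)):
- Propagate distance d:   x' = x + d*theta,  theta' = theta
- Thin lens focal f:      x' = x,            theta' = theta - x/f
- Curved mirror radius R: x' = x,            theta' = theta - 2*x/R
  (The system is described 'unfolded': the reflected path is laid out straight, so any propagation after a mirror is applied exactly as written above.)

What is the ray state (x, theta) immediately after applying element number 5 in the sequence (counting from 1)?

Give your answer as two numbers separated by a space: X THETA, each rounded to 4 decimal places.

Answer: 4.0268 -0.0922

Derivation:
Initial: x=1.0000 theta=0.2000
After 1 (propagate distance d=25): x=6.0000 theta=0.2000
After 2 (thin lens f=44): x=6.0000 theta=7/110 (≈0.0636)
After 3 (propagate distance d=11): x=6.7000 theta=7/110 (≈0.0636)
After 4 (thin lens f=43): x=6.7000 theta=-218/2365 (≈-0.0922)
After 5 (propagate distance d=29): x=19047/4730 (≈4.0268) theta=-218/2365 (≈-0.0922)
Rounded to 4 decimal places: x = 4.0268, theta = -0.0922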